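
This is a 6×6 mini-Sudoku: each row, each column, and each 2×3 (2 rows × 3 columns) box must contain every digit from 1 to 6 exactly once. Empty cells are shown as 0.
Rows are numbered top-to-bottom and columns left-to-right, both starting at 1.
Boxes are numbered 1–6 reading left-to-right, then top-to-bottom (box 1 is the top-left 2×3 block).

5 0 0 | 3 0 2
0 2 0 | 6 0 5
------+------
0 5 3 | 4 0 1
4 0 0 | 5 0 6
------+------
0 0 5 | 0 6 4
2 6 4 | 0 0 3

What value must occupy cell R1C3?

Cell R1C3 itself could take any of {1, 6} by direct elimination.
Consider where 6 can go in column 3.
R2C3 is out (row 2 already has a 6).
R4C3 is out (row 4 already has a 6).
So the only cell in column 3 that can hold 6 is R1C3.
Therefore R1C3 = 6.

6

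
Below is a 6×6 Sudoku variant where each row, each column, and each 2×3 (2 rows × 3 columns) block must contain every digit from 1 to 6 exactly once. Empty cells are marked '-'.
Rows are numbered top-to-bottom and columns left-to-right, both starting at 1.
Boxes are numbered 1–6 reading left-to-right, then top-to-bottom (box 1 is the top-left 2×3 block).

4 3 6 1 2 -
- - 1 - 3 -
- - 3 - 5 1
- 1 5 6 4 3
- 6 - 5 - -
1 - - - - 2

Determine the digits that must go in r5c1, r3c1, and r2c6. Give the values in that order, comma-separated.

3,6,6

For r5c1:
  Consider where 3 can go in row 5.
  r5c3 is out (column 3 already has a 3).
  r5c5 is out (column 5 already has a 3).
  r5c6 is out (column 6 already has a 3).
  So the only cell in row 5 that can hold 3 is r5c1.
  So r5c1 = 3.
For r3c1:
  Consider where 6 can go in column 1.
  r2c1 is out (box 1 already has a 6).
  r4c1 is out (row 4 already has a 6).
  r5c1 is out (row 5 already has a 6).
  So the only cell in column 1 that can hold 6 is r3c1.
  So r3c1 = 6.
For r2c6:
  Consider where 6 can go in row 2.
  r2c1 is out (box 1 already has a 6).
  r2c2 is out (column 2 already has a 6).
  r2c4 is out (column 4 already has a 6).
  So the only cell in row 2 that can hold 6 is r2c6.
  So r2c6 = 6.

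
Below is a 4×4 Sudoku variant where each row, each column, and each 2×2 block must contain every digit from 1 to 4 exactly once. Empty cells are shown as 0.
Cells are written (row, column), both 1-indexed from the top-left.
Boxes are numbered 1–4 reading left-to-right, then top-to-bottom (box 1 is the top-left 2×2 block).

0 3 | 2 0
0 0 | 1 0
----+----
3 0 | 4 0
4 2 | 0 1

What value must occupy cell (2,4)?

3

Cell (2,4) itself could take any of {3, 4} by direct elimination.
Consider where 3 can go in column 4.
(1,4) is out (row 1 already has a 3).
(3,4) is out (row 3 already has a 3).
So the only cell in column 4 that can hold 3 is (2,4).
Therefore (2,4) = 3.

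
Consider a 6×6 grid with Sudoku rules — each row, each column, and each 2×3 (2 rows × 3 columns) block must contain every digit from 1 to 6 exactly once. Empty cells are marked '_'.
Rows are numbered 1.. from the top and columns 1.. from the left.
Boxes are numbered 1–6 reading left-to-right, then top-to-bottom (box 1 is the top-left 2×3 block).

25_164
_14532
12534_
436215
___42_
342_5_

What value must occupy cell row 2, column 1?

6

Row 2 already contains {1, 2, 3, 4, 5}.
Column 1 already contains {1, 2, 3, 4}.
Its 2×3 block (box 1) already contains {1, 2, 4, 5}.
The only value from 1–6 not eliminated is 6, so row 2, column 1 = 6.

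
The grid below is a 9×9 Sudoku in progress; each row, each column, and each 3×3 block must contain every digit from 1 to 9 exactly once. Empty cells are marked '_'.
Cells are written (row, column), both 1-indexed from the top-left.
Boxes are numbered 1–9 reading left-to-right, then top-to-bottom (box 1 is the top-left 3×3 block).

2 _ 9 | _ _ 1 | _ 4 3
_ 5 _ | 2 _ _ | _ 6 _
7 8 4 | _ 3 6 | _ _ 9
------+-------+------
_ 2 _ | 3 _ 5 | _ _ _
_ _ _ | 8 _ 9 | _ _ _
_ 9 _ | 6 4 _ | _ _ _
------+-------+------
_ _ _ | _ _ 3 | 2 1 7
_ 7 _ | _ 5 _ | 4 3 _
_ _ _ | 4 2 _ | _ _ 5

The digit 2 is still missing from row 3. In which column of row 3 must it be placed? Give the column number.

8

Consider where 2 can go in row 3.
(3,4) is out (column 4 already has a 2).
(3,7) is out (column 7 already has a 2).
So the only cell in row 3 that can hold 2 is (3,8).
That is column 8.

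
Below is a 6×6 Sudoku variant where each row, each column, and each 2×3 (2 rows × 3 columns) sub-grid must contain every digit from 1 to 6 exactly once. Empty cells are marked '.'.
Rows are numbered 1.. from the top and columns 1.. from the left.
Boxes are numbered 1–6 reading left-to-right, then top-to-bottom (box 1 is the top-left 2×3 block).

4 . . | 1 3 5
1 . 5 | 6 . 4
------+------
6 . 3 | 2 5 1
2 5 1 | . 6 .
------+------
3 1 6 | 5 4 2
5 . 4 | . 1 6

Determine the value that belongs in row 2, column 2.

Cell row 2, column 2 itself could take any of {2, 3} by direct elimination.
Consider where 3 can go in row 2.
row 2, column 5 is out (column 5 already has a 3).
So the only cell in row 2 that can hold 3 is row 2, column 2.
Therefore row 2, column 2 = 3.

3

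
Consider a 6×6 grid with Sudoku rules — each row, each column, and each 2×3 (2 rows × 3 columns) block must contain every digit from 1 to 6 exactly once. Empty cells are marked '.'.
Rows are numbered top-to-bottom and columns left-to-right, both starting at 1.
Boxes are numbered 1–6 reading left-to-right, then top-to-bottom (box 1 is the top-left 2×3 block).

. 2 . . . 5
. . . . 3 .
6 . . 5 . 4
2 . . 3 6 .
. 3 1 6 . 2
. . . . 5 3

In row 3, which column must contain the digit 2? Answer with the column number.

5

Consider where 2 can go in row 3.
r3c2 is out (column 2 already has a 2).
r3c3 is out (box 3 already has a 2).
So the only cell in row 3 that can hold 2 is r3c5.
That is column 5.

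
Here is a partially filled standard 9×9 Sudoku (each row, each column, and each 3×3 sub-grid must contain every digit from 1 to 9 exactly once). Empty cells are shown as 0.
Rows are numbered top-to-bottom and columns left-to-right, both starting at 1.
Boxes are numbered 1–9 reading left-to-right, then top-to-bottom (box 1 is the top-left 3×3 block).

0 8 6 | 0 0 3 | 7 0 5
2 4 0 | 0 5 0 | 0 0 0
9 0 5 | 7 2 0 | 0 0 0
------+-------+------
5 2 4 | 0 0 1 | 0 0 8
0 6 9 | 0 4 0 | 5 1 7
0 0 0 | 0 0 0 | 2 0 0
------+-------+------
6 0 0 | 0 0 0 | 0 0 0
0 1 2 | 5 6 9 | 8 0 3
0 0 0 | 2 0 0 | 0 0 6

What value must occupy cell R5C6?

Cell R5C6 itself could take any of {2, 8} by direct elimination.
Consider where 2 can go in row 5.
R5C1 is out (column 1 already has a 2).
R5C4 is out (column 4 already has a 2).
So the only cell in row 5 that can hold 2 is R5C6.
Therefore R5C6 = 2.

2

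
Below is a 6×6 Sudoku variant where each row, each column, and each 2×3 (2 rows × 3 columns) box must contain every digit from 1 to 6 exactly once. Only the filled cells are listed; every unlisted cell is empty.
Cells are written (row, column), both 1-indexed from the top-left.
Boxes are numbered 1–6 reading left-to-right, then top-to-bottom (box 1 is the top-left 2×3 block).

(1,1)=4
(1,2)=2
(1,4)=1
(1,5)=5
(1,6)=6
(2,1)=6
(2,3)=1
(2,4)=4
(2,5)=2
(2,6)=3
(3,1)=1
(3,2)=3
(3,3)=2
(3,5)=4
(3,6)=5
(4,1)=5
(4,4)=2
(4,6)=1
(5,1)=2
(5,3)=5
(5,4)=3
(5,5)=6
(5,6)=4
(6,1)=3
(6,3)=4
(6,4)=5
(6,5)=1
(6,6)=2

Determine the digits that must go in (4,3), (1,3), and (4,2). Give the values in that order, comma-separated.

6,3,4

For (4,3):
  Row 4 already contains {1, 2, 5}.
  Column 3 already contains {1, 2, 4, 5}.
  Its 2×3 block (box 3) already contains {1, 2, 3, 5}.
  The only value from 1–6 not eliminated is 6, so (4,3) = 6.
For (1,3):
  Row 1 already contains {1, 2, 4, 5, 6}.
  Column 3 already contains {1, 2, 4, 5}.
  Its 2×3 block (box 1) already contains {1, 2, 4, 6}.
  The only value from 1–6 not eliminated is 3, so (1,3) = 3.
For (4,2):
  Consider where 4 can go in row 4.
  (4,3) is out (column 3 already has a 4).
  (4,5) is out (column 5 already has a 4).
  So the only cell in row 4 that can hold 4 is (4,2).
  So (4,2) = 4.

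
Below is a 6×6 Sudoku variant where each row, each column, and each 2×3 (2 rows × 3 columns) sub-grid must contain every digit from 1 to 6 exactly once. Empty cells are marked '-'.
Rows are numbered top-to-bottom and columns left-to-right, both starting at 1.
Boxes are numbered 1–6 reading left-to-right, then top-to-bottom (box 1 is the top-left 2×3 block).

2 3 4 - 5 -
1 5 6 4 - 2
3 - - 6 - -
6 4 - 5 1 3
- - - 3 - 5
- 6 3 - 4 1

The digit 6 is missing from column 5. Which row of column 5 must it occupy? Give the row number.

Consider where 6 can go in column 5.
r2c5 is out (row 2 already has a 6).
r3c5 is out (row 3 already has a 6).
So the only cell in column 5 that can hold 6 is r5c5.
That is row 5.

5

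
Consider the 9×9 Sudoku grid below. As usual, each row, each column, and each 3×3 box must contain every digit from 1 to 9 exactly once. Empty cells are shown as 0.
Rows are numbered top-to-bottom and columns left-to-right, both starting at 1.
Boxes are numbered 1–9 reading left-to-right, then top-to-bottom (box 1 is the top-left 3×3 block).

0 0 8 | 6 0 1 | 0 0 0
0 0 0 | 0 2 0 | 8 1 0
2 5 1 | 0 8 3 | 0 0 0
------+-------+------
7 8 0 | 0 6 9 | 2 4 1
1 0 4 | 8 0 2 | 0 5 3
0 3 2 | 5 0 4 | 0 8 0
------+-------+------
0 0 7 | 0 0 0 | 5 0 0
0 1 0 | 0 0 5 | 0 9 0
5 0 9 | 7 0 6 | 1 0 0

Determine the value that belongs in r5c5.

7

Row 5 already contains {1, 2, 3, 4, 5, 8}.
Column 5 already contains {2, 6, 8}.
Its 3×3 block (box 5) already contains {2, 4, 5, 6, 8, 9}.
The only value from 1–9 not eliminated is 7, so r5c5 = 7.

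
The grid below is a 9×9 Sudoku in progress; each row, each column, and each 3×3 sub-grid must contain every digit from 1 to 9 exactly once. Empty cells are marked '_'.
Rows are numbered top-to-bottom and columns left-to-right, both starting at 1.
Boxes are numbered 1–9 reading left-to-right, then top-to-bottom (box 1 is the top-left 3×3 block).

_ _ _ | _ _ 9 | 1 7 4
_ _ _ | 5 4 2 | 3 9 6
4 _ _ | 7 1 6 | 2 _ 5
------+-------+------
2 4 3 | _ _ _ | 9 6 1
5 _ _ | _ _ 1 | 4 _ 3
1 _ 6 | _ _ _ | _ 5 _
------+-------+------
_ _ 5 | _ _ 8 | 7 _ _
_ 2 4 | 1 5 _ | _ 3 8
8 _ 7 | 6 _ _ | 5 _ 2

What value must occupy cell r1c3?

2

Cell r1c3 itself could take any of {2, 8} by direct elimination.
Consider where 2 can go in box 1.
r1c1 is out (column 1 already has a 2). r1c2 is out (column 2 already has a 2). r2c1 is out (row 2 already has a 2). r2c2 is out (row 2 already has a 2). The remaining empty cells in box 1 are similarly blocked.
So the only cell in box 1 that can hold 2 is r1c3.
Therefore r1c3 = 2.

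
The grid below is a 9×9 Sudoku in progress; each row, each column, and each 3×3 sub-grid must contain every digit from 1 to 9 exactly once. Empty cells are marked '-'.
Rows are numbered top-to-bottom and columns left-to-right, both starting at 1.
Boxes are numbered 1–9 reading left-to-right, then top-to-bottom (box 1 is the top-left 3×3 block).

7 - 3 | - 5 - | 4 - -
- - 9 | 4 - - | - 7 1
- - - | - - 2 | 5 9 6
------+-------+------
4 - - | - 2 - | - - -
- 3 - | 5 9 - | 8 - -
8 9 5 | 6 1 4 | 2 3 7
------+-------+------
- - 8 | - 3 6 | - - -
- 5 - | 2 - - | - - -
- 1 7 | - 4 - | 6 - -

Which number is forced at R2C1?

5

Cell R2C1 itself could take any of {2, 5, 6} by direct elimination.
Consider where 5 can go in column 1.
R3C1 is out (row 3 already has a 5).
R5C1 is out (row 5 already has a 5).
R7C1 is out (box 7 already has a 5).
R8C1 is out (row 8 already has a 5).
R9C1 is out (box 7 already has a 5).
So the only cell in column 1 that can hold 5 is R2C1.
Therefore R2C1 = 5.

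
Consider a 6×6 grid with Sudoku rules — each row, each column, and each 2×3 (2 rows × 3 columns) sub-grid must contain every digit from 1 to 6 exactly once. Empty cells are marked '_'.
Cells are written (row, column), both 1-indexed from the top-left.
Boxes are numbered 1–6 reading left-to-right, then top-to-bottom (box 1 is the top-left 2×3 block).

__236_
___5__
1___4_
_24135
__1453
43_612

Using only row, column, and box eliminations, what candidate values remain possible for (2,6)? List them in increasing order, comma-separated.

1,4

Row 2 already contains {5}.
Column 6 already contains {2, 3, 5}.
Its 2×3 block (box 2) already contains {3, 5, 6}.
Removing those from 1–6 leaves {1, 4} as the candidates for (2,6).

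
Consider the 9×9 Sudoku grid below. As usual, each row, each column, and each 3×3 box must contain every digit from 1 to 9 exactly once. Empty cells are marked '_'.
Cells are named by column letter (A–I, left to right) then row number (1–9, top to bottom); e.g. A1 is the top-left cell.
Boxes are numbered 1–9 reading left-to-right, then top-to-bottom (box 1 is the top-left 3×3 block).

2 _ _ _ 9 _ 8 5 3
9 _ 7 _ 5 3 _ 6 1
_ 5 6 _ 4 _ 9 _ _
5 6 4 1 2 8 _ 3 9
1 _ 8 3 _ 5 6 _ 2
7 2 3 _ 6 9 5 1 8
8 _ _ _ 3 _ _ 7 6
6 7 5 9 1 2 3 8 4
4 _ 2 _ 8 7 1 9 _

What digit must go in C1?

1

Row 1 already contains {2, 3, 5, 8, 9}.
Column C already contains {2, 3, 4, 5, 6, 7, 8}.
Its 3×3 block (box 1) already contains {2, 5, 6, 7, 9}.
The only value from 1–9 not eliminated is 1, so C1 = 1.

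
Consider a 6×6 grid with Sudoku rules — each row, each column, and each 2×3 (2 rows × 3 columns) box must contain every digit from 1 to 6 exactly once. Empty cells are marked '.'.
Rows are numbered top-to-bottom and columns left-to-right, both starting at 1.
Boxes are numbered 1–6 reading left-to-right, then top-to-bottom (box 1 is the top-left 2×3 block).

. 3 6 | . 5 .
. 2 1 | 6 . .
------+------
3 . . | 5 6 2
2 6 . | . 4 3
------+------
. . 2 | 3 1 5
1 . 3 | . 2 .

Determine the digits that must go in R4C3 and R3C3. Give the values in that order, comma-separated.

5,4

For R4C3:
  Row 4 already contains {2, 3, 4, 6}.
  Column 3 already contains {1, 2, 3, 6}.
  Its 2×3 block (box 3) already contains {2, 3, 6}.
  The only value from 1–6 not eliminated is 5, so R4C3 = 5.
For R3C3:
  Row 3 already contains {2, 3, 5, 6}.
  Column 3 already contains {1, 2, 3, 6}.
  Its 2×3 block (box 3) already contains {2, 3, 6}.
  The only value from 1–6 not eliminated is 4, so R3C3 = 4.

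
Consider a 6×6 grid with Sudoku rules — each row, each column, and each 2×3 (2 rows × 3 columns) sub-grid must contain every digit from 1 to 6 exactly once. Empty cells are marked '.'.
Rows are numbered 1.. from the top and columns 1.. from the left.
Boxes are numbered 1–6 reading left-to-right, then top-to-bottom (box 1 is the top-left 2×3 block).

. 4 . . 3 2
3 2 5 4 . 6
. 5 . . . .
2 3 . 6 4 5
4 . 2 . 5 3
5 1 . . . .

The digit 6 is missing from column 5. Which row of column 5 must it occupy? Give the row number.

Consider where 6 can go in column 5.
row 2, column 5 is out (row 2 already has a 6).
row 3, column 5 is out (box 4 already has a 6).
So the only cell in column 5 that can hold 6 is row 6, column 5.
That is row 6.

6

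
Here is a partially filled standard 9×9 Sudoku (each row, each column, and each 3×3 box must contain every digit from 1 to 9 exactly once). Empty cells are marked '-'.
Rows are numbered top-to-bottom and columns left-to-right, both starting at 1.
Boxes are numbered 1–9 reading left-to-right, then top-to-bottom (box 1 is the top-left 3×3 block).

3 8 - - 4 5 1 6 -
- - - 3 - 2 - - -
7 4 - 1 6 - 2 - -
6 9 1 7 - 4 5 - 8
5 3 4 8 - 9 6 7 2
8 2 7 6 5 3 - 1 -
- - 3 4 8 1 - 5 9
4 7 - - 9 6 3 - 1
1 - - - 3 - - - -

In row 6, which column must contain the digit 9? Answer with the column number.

Consider where 9 can go in row 6.
r6c9 is out (column 9 already has a 9).
So the only cell in row 6 that can hold 9 is r6c7.
That is column 7.

7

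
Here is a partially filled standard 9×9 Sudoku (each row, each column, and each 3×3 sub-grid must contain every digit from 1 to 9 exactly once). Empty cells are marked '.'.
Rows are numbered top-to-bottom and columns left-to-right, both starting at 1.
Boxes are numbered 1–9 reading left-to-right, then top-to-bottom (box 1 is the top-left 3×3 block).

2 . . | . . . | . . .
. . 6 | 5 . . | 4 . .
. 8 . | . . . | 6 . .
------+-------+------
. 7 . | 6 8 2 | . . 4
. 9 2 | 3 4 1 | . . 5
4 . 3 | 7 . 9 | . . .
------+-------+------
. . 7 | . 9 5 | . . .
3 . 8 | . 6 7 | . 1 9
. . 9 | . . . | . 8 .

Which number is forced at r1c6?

6

Cell r1c6 itself could take any of {3, 4, 6, 8} by direct elimination.
Consider where 6 can go in column 6.
r2c6 is out (row 2 already has a 6).
r3c6 is out (row 3 already has a 6).
r9c6 is out (box 8 already has a 6).
So the only cell in column 6 that can hold 6 is r1c6.
Therefore r1c6 = 6.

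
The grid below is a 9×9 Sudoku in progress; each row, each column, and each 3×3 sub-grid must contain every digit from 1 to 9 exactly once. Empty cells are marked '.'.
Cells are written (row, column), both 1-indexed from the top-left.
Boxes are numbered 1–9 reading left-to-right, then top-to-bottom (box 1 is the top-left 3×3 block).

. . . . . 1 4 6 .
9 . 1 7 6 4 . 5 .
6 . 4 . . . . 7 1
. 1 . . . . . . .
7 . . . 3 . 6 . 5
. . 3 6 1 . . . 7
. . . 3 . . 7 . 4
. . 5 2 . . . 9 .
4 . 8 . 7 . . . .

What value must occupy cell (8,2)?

Cell (8,2) itself could take any of {3, 6, 7} by direct elimination.
Consider where 7 can go in box 7.
(7,1) is out (row 7 already has a 7).
(7,2) is out (row 7 already has a 7).
(7,3) is out (row 7 already has a 7).
(8,1) is out (column 1 already has a 7).
(9,2) is out (row 9 already has a 7).
So the only cell in box 7 that can hold 7 is (8,2).
Therefore (8,2) = 7.

7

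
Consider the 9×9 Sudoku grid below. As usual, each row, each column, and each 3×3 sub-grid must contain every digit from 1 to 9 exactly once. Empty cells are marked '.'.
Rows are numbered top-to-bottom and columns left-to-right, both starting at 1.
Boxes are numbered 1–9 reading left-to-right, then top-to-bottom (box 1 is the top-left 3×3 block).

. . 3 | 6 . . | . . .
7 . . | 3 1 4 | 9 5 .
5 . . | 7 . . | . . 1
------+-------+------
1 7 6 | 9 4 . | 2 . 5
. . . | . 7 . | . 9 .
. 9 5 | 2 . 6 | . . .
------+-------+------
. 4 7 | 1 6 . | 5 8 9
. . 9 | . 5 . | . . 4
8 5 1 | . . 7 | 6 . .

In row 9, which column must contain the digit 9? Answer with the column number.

Consider where 9 can go in row 9.
r9c4 is out (column 4 already has a 9).
r9c8 is out (column 8 already has a 9).
r9c9 is out (column 9 already has a 9).
So the only cell in row 9 that can hold 9 is r9c5.
That is column 5.

5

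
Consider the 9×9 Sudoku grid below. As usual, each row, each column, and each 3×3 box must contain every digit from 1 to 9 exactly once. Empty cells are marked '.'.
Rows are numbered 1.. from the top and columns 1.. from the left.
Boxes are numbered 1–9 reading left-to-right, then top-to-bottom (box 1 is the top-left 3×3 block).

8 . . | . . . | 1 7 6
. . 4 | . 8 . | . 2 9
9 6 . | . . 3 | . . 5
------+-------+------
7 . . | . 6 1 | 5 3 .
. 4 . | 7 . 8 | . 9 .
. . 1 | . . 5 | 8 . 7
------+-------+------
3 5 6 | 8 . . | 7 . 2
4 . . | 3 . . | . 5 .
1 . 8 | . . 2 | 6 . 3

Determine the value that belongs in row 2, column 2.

1

Cell row 2, column 2 itself could take any of {1, 3, 7} by direct elimination.
Consider where 1 can go in column 2.
row 1, column 2 is out (row 1 already has a 1).
row 4, column 2 is out (row 4 already has a 1).
row 6, column 2 is out (row 6 already has a 1).
row 8, column 2 is out (box 7 already has a 1).
row 9, column 2 is out (row 9 already has a 1).
So the only cell in column 2 that can hold 1 is row 2, column 2.
Therefore row 2, column 2 = 1.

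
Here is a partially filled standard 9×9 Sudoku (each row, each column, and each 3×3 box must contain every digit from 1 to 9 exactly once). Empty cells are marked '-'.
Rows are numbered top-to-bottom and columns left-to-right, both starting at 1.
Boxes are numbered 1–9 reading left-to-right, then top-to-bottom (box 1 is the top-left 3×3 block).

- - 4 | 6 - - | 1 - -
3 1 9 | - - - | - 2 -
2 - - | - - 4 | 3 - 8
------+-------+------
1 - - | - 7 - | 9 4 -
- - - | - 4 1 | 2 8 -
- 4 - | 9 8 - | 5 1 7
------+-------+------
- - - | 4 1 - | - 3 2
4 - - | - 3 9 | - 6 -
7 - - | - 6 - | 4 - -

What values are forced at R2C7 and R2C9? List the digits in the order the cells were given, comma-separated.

6,4

For R2C7:
  Consider where 6 can go in column 7.
  R7C7 is out (box 9 already has a 6).
  R8C7 is out (row 8 already has a 6).
  So the only cell in column 7 that can hold 6 is R2C7.
  So R2C7 = 6.
For R2C9:
  Consider where 4 can go in column 9.
  R1C9 is out (row 1 already has a 4).
  R4C9 is out (row 4 already has a 4).
  R5C9 is out (row 5 already has a 4).
  R8C9 is out (row 8 already has a 4).
  R9C9 is out (row 9 already has a 4).
  So the only cell in column 9 that can hold 4 is R2C9.
  So R2C9 = 4.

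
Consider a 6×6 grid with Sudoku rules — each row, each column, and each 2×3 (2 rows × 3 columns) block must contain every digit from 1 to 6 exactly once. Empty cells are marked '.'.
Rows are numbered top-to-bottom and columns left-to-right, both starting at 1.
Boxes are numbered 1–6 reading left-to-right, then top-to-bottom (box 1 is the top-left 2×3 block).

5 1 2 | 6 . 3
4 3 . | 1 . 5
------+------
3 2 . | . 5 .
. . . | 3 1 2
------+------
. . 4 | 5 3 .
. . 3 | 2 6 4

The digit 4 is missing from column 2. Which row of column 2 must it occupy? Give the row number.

Consider where 4 can go in column 2.
r5c2 is out (row 5 already has a 4).
r6c2 is out (row 6 already has a 4).
So the only cell in column 2 that can hold 4 is r4c2.
That is row 4.

4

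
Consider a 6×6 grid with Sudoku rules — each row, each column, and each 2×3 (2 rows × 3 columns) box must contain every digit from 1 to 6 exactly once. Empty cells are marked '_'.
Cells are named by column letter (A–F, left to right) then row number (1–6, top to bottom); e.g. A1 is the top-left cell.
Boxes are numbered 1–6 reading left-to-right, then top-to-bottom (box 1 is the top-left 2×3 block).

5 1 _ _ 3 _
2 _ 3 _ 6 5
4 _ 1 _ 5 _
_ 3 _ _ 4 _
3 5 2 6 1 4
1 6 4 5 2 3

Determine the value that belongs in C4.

5

Cell C4 itself could take any of {5, 6} by direct elimination.
Consider where 5 can go in column C.
C1 is out (row 1 already has a 5).
So the only cell in column C that can hold 5 is C4.
Therefore C4 = 5.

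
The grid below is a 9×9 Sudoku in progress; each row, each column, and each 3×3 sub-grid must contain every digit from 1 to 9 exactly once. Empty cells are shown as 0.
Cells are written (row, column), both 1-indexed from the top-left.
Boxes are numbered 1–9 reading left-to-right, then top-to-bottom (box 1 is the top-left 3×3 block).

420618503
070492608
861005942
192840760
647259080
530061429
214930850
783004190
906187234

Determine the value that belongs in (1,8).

7

Row 1 already contains {1, 2, 3, 4, 5, 6, 8}.
Column 8 already contains {2, 3, 4, 5, 6, 8, 9}.
Its 3×3 block (box 3) already contains {2, 3, 4, 5, 6, 8, 9}.
The only value from 1–9 not eliminated is 7, so (1,8) = 7.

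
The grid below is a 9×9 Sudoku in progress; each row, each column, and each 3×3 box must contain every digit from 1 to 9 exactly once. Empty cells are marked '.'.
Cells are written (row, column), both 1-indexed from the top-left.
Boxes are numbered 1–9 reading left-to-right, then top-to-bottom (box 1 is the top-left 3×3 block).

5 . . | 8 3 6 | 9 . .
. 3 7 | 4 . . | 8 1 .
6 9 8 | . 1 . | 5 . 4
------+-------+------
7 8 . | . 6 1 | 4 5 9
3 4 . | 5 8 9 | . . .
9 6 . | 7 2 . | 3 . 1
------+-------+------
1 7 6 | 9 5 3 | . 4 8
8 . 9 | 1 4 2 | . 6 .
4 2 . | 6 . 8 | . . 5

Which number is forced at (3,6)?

Row 3 already contains {1, 4, 5, 6, 8, 9}.
Column 6 already contains {1, 2, 3, 6, 8, 9}.
Its 3×3 block (box 2) already contains {1, 3, 4, 6, 8}.
The only value from 1–9 not eliminated is 7, so (3,6) = 7.

7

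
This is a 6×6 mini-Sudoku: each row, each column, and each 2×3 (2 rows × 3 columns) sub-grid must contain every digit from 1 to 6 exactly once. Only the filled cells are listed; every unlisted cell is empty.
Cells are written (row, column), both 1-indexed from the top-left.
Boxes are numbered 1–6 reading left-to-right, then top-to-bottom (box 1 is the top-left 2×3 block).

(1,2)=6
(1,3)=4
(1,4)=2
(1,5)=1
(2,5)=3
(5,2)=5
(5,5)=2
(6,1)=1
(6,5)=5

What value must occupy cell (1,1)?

3

Cell (1,1) itself could take any of {3, 5} by direct elimination.
Consider where 3 can go in row 1.
(1,6) is out (box 2 already has a 3).
So the only cell in row 1 that can hold 3 is (1,1).
Therefore (1,1) = 3.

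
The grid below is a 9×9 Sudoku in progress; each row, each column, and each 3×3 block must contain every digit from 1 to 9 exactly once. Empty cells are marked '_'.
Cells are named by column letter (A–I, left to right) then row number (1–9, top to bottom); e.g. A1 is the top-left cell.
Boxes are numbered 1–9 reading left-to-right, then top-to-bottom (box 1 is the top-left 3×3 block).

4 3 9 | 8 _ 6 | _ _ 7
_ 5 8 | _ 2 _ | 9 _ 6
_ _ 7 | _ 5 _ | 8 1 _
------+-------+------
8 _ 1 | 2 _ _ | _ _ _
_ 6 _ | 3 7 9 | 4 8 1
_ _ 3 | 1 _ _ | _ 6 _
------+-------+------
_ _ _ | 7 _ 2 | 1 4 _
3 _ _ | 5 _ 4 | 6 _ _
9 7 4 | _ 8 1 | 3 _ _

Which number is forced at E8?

9

Row 8 already contains {3, 4, 5, 6}.
Column E already contains {2, 5, 7, 8}.
Its 3×3 block (box 8) already contains {1, 2, 4, 5, 7, 8}.
The only value from 1–9 not eliminated is 9, so E8 = 9.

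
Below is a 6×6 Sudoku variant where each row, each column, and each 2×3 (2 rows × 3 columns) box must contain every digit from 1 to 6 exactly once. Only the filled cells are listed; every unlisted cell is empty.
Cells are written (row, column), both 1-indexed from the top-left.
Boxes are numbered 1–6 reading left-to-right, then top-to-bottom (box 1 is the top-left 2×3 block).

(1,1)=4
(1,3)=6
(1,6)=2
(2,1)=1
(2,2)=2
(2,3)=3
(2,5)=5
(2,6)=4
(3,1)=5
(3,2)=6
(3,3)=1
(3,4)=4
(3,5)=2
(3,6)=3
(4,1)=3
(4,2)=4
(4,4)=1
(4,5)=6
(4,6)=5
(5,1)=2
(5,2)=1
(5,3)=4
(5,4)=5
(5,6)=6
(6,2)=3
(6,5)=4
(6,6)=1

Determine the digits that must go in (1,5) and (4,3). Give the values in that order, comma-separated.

1,2

For (1,5):
  Consider where 1 can go in row 1.
  (1,2) is out (column 2 already has a 1).
  (1,4) is out (column 4 already has a 1).
  So the only cell in row 1 that can hold 1 is (1,5).
  So (1,5) = 1.
For (4,3):
  Row 4 already contains {1, 3, 4, 5, 6}.
  Column 3 already contains {1, 3, 4, 6}.
  Its 2×3 block (box 3) already contains {1, 3, 4, 5, 6}.
  The only value from 1–6 not eliminated is 2, so (4,3) = 2.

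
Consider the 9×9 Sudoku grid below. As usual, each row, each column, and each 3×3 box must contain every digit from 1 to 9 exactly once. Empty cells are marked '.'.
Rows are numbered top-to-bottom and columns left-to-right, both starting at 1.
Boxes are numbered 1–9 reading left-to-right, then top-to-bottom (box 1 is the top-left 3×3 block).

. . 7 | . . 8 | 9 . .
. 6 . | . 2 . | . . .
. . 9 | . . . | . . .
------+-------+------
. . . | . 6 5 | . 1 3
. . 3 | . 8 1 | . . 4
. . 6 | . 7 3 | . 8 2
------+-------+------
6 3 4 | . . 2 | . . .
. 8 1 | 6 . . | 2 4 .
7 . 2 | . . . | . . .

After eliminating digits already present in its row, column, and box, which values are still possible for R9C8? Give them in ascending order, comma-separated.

3,5,6,9

Row 9 already contains {2, 7}.
Column 8 already contains {1, 4, 8}.
Its 3×3 block (box 9) already contains {2, 4}.
Removing those from 1–9 leaves {3, 5, 6, 9} as the candidates for R9C8.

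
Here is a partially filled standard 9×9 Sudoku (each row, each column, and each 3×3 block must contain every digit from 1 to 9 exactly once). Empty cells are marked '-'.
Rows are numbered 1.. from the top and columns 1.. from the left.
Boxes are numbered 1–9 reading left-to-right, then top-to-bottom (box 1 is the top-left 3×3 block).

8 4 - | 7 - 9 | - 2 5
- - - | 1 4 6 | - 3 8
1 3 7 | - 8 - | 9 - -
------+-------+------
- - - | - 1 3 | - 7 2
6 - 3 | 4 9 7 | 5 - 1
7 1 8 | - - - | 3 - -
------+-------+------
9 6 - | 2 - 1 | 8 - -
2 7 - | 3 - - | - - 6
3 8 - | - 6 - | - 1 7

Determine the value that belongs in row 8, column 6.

8

Cell row 8, column 6 itself could take any of {4, 5, 8} by direct elimination.
Consider where 8 can go in column 6.
row 3, column 6 is out (row 3 already has a 8).
row 6, column 6 is out (row 6 already has a 8).
row 9, column 6 is out (row 9 already has a 8).
So the only cell in column 6 that can hold 8 is row 8, column 6.
Therefore row 8, column 6 = 8.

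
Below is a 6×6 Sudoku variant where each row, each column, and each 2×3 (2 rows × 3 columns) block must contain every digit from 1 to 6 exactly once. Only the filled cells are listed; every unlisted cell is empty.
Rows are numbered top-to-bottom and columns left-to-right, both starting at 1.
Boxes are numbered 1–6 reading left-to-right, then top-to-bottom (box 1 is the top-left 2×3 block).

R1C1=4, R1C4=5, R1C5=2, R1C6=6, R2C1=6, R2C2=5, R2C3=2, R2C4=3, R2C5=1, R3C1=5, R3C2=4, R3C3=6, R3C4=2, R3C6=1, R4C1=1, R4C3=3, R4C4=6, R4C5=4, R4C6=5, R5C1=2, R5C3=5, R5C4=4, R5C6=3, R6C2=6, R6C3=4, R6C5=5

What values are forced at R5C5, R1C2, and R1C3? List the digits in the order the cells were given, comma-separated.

For R5C5:
  Row 5 already contains {2, 3, 4, 5}.
  Column 5 already contains {1, 2, 4, 5}.
  Its 2×3 block (box 6) already contains {3, 4, 5}.
  The only value from 1–6 not eliminated is 6, so R5C5 = 6.
For R1C2:
  Consider where 3 can go in row 1.
  R1C3 is out (column 3 already has a 3).
  So the only cell in row 1 that can hold 3 is R1C2.
  So R1C2 = 3.
For R1C3:
  Row 1 already contains {2, 4, 5, 6}.
  Column 3 already contains {2, 3, 4, 5, 6}.
  Its 2×3 block (box 1) already contains {2, 4, 5, 6}.
  The only value from 1–6 not eliminated is 1, so R1C3 = 1.

6,3,1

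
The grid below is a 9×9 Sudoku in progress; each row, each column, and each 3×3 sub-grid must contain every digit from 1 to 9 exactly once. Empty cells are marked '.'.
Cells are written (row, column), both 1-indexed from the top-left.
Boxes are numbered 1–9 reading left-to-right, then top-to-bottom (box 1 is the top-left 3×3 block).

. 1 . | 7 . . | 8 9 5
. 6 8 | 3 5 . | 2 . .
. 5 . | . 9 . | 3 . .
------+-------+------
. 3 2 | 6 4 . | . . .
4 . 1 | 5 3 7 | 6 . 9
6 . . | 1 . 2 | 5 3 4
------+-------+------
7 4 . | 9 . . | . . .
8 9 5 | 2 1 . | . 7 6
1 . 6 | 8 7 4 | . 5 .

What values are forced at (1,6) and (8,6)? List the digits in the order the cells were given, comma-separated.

6,3

For (1,6):
  Row 1 already contains {1, 5, 7, 8, 9}.
  Column 6 already contains {2, 4, 7}.
  Its 3×3 block (box 2) already contains {3, 5, 7, 9}.
  The only value from 1–9 not eliminated is 6, so (1,6) = 6.
For (8,6):
  Row 8 already contains {1, 2, 5, 6, 7, 8, 9}.
  Column 6 already contains {2, 4, 7}.
  Its 3×3 block (box 8) already contains {1, 2, 4, 7, 8, 9}.
  The only value from 1–9 not eliminated is 3, so (8,6) = 3.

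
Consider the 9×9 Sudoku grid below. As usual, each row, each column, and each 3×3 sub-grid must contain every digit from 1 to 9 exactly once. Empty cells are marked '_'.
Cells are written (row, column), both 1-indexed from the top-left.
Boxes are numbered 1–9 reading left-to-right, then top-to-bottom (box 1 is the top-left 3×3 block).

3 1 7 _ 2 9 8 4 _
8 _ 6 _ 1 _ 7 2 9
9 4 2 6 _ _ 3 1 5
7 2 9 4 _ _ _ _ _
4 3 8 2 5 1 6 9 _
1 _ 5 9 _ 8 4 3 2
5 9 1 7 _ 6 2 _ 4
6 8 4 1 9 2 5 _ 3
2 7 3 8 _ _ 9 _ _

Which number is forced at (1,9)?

6

Row 1 already contains {1, 2, 3, 4, 7, 8, 9}.
Column 9 already contains {2, 3, 4, 5, 9}.
Its 3×3 block (box 3) already contains {1, 2, 3, 4, 5, 7, 8, 9}.
The only value from 1–9 not eliminated is 6, so (1,9) = 6.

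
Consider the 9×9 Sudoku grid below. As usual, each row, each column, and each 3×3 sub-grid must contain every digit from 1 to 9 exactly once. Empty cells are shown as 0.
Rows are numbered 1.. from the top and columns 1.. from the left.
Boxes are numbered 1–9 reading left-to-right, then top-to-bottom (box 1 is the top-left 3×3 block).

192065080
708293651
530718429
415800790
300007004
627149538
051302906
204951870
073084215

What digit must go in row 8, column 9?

Row 8 already contains {1, 2, 4, 5, 7, 8, 9}.
Column 9 already contains {1, 4, 5, 6, 8, 9}.
Its 3×3 block (box 9) already contains {1, 2, 5, 6, 7, 8, 9}.
The only value from 1–9 not eliminated is 3, so row 8, column 9 = 3.

3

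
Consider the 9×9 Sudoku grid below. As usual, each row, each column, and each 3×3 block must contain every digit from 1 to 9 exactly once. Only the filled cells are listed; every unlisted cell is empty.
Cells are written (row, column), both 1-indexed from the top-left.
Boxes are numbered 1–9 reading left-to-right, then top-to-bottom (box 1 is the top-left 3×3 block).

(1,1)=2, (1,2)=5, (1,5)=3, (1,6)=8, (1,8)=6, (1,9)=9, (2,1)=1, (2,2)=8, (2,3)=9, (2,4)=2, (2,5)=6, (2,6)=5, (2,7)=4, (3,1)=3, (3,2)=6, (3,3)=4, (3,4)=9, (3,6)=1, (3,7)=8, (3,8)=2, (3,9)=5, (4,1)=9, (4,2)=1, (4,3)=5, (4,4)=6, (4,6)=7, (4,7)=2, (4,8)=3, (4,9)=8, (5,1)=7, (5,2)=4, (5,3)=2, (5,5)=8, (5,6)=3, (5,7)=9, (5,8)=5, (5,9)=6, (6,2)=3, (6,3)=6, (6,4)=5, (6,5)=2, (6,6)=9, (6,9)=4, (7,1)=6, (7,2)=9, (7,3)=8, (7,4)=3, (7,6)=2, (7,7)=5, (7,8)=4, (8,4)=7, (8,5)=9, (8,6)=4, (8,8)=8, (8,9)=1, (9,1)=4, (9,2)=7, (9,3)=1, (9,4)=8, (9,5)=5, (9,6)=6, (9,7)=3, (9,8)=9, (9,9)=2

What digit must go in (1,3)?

7

Row 1 already contains {2, 3, 5, 6, 8, 9}.
Column 3 already contains {1, 2, 4, 5, 6, 8, 9}.
Its 3×3 block (box 1) already contains {1, 2, 3, 4, 5, 6, 8, 9}.
The only value from 1–9 not eliminated is 7, so (1,3) = 7.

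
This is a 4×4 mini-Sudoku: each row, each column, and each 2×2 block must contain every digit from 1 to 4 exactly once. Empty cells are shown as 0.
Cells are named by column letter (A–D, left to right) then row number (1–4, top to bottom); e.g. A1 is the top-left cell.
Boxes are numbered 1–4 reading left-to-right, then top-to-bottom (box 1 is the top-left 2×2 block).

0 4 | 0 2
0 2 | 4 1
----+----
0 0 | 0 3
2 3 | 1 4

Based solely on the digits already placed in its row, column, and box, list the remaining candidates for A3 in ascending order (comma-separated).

Row 3 already contains {3}.
Column A already contains {2}.
Its 2×2 block (box 3) already contains {2, 3}.
Removing those from 1–4 leaves {1, 4} as the candidates for A3.

1,4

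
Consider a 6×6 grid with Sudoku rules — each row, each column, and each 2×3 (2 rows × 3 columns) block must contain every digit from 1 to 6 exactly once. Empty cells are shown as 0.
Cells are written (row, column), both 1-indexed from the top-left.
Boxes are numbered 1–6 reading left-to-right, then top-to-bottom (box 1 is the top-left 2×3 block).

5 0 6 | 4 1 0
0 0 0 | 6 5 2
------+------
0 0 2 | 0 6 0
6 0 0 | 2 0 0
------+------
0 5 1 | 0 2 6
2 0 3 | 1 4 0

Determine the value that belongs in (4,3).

5

Cell (4,3) itself could take any of {4, 5} by direct elimination.
Consider where 5 can go in column 3.
(2,3) is out (row 2 already has a 5).
So the only cell in column 3 that can hold 5 is (4,3).
Therefore (4,3) = 5.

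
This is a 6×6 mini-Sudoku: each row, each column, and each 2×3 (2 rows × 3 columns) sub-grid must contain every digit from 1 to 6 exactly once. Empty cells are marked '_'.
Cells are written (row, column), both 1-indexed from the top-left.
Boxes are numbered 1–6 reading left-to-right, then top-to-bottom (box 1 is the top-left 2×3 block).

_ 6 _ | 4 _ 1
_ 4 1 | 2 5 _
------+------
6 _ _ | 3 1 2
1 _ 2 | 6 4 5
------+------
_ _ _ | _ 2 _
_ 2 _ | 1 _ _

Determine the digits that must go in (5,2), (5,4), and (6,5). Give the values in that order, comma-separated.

For (5,2):
  Consider where 1 can go in row 5.
  (5,1) is out (column 1 already has a 1).
  (5,3) is out (column 3 already has a 1).
  (5,4) is out (column 4 already has a 1).
  (5,6) is out (column 6 already has a 1).
  So the only cell in row 5 that can hold 1 is (5,2).
  So (5,2) = 1.
For (5,4):
  Row 5 already contains {2}.
  Column 4 already contains {1, 2, 3, 4, 6}.
  Its 2×3 block (box 6) already contains {1, 2}.
  The only value from 1–6 not eliminated is 5, so (5,4) = 5.
For (6,5):
  Consider where 6 can go in column 5.
  (1,5) is out (row 1 already has a 6).
  So the only cell in column 5 that can hold 6 is (6,5).
  So (6,5) = 6.

1,5,6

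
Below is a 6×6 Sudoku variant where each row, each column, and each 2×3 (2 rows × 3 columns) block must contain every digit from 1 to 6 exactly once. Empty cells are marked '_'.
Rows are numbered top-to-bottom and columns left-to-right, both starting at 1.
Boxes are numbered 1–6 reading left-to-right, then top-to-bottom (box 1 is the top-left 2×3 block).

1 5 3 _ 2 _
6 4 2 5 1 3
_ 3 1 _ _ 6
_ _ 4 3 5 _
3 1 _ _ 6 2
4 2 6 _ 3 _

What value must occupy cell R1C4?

Cell R1C4 itself could take any of {4, 6} by direct elimination.
Consider where 6 can go in row 1.
R1C6 is out (column 6 already has a 6).
So the only cell in row 1 that can hold 6 is R1C4.
Therefore R1C4 = 6.

6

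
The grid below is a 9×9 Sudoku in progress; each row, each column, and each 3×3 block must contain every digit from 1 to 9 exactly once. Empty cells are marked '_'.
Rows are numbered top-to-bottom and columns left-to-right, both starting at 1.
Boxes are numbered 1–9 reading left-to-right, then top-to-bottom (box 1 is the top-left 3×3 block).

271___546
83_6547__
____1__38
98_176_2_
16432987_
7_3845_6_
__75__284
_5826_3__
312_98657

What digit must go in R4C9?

3

Cell R4C9 itself could take any of {3, 5} by direct elimination.
Consider where 3 can go in row 4.
R4C3 is out (column 3 already has a 3).
R4C7 is out (column 7 already has a 3).
So the only cell in row 4 that can hold 3 is R4C9.
Therefore R4C9 = 3.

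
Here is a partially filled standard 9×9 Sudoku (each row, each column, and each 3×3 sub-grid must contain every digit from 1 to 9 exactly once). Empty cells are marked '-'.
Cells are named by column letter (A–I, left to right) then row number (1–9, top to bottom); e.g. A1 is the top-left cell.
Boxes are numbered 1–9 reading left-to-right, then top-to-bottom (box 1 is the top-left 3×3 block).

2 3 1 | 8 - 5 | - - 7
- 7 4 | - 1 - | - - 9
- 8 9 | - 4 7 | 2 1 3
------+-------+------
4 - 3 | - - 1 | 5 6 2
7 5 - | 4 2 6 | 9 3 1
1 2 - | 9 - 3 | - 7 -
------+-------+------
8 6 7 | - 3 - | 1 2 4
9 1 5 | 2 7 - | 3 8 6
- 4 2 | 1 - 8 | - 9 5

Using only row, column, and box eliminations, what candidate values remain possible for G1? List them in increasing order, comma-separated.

4,6

Row 1 already contains {1, 2, 3, 5, 7, 8}.
Column G already contains {1, 2, 3, 5, 9}.
Its 3×3 block (box 3) already contains {1, 2, 3, 7, 9}.
Removing those from 1–9 leaves {4, 6} as the candidates for G1.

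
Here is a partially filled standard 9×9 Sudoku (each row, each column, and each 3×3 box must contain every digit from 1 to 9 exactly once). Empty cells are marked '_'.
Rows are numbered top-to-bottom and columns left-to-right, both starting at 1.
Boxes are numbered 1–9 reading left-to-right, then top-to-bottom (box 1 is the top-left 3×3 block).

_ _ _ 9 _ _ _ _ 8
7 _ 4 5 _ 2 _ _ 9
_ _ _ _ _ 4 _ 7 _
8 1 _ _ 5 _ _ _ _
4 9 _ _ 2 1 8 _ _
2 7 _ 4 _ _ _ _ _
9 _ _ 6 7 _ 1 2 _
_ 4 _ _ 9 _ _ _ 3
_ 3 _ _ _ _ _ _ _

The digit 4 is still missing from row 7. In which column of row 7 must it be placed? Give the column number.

9

Consider where 4 can go in row 7.
R7C2 is out (column 2 already has a 4).
R7C3 is out (column 3 already has a 4).
R7C6 is out (column 6 already has a 4).
So the only cell in row 7 that can hold 4 is R7C9.
That is column 9.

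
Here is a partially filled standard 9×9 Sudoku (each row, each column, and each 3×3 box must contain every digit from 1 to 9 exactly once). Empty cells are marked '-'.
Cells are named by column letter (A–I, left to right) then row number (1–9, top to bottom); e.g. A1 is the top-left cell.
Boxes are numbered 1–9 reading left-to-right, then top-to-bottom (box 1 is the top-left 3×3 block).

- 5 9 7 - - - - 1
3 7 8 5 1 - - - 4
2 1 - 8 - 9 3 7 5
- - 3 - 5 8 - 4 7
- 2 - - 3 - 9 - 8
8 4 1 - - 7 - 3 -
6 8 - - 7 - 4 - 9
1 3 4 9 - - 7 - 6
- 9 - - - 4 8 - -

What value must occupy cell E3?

Cell E3 itself could take any of {4, 6} by direct elimination.
Consider where 4 can go in row 3.
C3 is out (column C already has a 4).
So the only cell in row 3 that can hold 4 is E3.
Therefore E3 = 4.

4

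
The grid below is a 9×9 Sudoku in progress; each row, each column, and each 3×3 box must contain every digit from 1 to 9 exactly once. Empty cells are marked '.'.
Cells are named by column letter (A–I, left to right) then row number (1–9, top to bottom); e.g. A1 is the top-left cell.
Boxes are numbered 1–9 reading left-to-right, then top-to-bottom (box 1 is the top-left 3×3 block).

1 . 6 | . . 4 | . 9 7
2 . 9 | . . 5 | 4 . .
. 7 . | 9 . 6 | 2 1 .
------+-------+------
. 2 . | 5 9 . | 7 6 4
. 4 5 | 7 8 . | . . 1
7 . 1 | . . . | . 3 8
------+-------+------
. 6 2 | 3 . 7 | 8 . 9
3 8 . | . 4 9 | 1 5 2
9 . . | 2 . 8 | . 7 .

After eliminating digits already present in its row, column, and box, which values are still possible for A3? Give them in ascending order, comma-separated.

Row 3 already contains {1, 2, 6, 7, 9}.
Column A already contains {1, 2, 3, 7, 9}.
Its 3×3 block (box 1) already contains {1, 2, 6, 7, 9}.
Removing those from 1–9 leaves {4, 5, 8} as the candidates for A3.

4,5,8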